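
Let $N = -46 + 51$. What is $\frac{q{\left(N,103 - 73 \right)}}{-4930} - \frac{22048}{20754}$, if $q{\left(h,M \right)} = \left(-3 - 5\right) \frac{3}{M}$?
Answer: $- \frac{135850046}{127896525} \approx -1.0622$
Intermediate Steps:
$N = 5$
$q{\left(h,M \right)} = - \frac{24}{M}$ ($q{\left(h,M \right)} = - 8 \frac{3}{M} = - \frac{24}{M}$)
$\frac{q{\left(N,103 - 73 \right)}}{-4930} - \frac{22048}{20754} = \frac{\left(-24\right) \frac{1}{103 - 73}}{-4930} - \frac{22048}{20754} = - \frac{24}{103 - 73} \left(- \frac{1}{4930}\right) - \frac{11024}{10377} = - \frac{24}{30} \left(- \frac{1}{4930}\right) - \frac{11024}{10377} = \left(-24\right) \frac{1}{30} \left(- \frac{1}{4930}\right) - \frac{11024}{10377} = \left(- \frac{4}{5}\right) \left(- \frac{1}{4930}\right) - \frac{11024}{10377} = \frac{2}{12325} - \frac{11024}{10377} = - \frac{135850046}{127896525}$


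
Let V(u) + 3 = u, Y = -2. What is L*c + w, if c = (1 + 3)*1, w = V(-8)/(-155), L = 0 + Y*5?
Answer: -6189/155 ≈ -39.929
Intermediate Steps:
V(u) = -3 + u
L = -10 (L = 0 - 2*5 = 0 - 10 = -10)
w = 11/155 (w = (-3 - 8)/(-155) = -11*(-1/155) = 11/155 ≈ 0.070968)
c = 4 (c = 4*1 = 4)
L*c + w = -10*4 + 11/155 = -40 + 11/155 = -6189/155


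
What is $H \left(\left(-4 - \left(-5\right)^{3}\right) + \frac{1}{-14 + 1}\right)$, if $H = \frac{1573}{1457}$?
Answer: $\frac{190212}{1457} \approx 130.55$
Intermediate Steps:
$H = \frac{1573}{1457}$ ($H = 1573 \cdot \frac{1}{1457} = \frac{1573}{1457} \approx 1.0796$)
$H \left(\left(-4 - \left(-5\right)^{3}\right) + \frac{1}{-14 + 1}\right) = \frac{1573 \left(\left(-4 - \left(-5\right)^{3}\right) + \frac{1}{-14 + 1}\right)}{1457} = \frac{1573 \left(\left(-4 - -125\right) + \frac{1}{-13}\right)}{1457} = \frac{1573 \left(\left(-4 + 125\right) - \frac{1}{13}\right)}{1457} = \frac{1573 \left(121 - \frac{1}{13}\right)}{1457} = \frac{1573}{1457} \cdot \frac{1572}{13} = \frac{190212}{1457}$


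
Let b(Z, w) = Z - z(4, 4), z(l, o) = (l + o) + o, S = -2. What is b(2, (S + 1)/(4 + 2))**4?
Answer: 10000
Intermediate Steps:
z(l, o) = l + 2*o
b(Z, w) = -12 + Z (b(Z, w) = Z - (4 + 2*4) = Z - (4 + 8) = Z - 1*12 = Z - 12 = -12 + Z)
b(2, (S + 1)/(4 + 2))**4 = (-12 + 2)**4 = (-10)**4 = 10000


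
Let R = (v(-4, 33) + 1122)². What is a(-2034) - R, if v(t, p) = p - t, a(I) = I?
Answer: -1345315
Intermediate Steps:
R = 1343281 (R = ((33 - 1*(-4)) + 1122)² = ((33 + 4) + 1122)² = (37 + 1122)² = 1159² = 1343281)
a(-2034) - R = -2034 - 1*1343281 = -2034 - 1343281 = -1345315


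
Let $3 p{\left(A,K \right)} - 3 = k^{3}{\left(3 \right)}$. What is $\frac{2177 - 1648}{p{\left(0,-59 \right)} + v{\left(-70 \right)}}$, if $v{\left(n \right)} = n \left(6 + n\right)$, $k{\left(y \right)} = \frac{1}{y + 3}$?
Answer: $\frac{342792}{2903689} \approx 0.11805$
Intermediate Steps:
$k{\left(y \right)} = \frac{1}{3 + y}$
$p{\left(A,K \right)} = \frac{649}{648}$ ($p{\left(A,K \right)} = 1 + \frac{\left(\frac{1}{3 + 3}\right)^{3}}{3} = 1 + \frac{\left(\frac{1}{6}\right)^{3}}{3} = 1 + \frac{1}{3 \cdot 216} = 1 + \frac{1}{3} \cdot \frac{1}{216} = 1 + \frac{1}{648} = \frac{649}{648}$)
$\frac{2177 - 1648}{p{\left(0,-59 \right)} + v{\left(-70 \right)}} = \frac{2177 - 1648}{\frac{649}{648} - 70 \left(6 - 70\right)} = \frac{529}{\frac{649}{648} - -4480} = \frac{529}{\frac{649}{648} + 4480} = \frac{529}{\frac{2903689}{648}} = 529 \cdot \frac{648}{2903689} = \frac{342792}{2903689}$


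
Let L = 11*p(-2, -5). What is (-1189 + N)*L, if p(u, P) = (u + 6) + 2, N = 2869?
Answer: 110880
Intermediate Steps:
p(u, P) = 8 + u (p(u, P) = (6 + u) + 2 = 8 + u)
L = 66 (L = 11*(8 - 2) = 11*6 = 66)
(-1189 + N)*L = (-1189 + 2869)*66 = 1680*66 = 110880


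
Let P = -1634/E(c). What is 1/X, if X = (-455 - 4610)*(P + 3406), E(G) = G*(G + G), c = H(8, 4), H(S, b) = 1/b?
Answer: 1/48958290 ≈ 2.0426e-8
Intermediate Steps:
c = ¼ (c = 1/4 = ¼ ≈ 0.25000)
E(G) = 2*G² (E(G) = G*(2*G) = 2*G²)
P = -13072 (P = -1634/(2*(¼)²) = -1634/(2*(1/16)) = -1634/⅛ = -1634*8 = -13072)
X = 48958290 (X = (-455 - 4610)*(-13072 + 3406) = -5065*(-9666) = 48958290)
1/X = 1/48958290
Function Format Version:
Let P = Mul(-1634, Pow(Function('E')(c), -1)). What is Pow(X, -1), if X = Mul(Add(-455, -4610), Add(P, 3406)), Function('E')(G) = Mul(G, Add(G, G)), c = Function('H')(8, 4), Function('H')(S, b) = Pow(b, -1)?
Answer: Rational(1, 48958290) ≈ 2.0426e-8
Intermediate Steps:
c = Rational(1, 4) (c = Pow(4, -1) = Rational(1, 4) ≈ 0.25000)
Function('E')(G) = Mul(2, Pow(G, 2)) (Function('E')(G) = Mul(G, Mul(2, G)) = Mul(2, Pow(G, 2)))
P = -13072 (P = Mul(-1634, Pow(Mul(2, Pow(Rational(1, 4), 2)), -1)) = Mul(-1634, Pow(Mul(2, Rational(1, 16)), -1)) = Mul(-1634, Pow(Rational(1, 8), -1)) = Mul(-1634, 8) = -13072)
X = 48958290 (X = Mul(Add(-455, -4610), Add(-13072, 3406)) = Mul(-5065, -9666) = 48958290)
Pow(X, -1) = Pow(48958290, -1) = Rational(1, 48958290)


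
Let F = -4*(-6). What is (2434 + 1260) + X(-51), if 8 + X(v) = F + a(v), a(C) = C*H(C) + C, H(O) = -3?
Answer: 3812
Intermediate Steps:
F = 24
a(C) = -2*C (a(C) = C*(-3) + C = -3*C + C = -2*C)
X(v) = 16 - 2*v (X(v) = -8 + (24 - 2*v) = 16 - 2*v)
(2434 + 1260) + X(-51) = (2434 + 1260) + (16 - 2*(-51)) = 3694 + (16 + 102) = 3694 + 118 = 3812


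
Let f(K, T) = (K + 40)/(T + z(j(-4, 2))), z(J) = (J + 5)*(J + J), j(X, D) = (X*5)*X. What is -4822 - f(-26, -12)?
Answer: -32760675/6794 ≈ -4822.0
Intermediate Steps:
j(X, D) = 5*X² (j(X, D) = (5*X)*X = 5*X²)
z(J) = 2*J*(5 + J) (z(J) = (5 + J)*(2*J) = 2*J*(5 + J))
f(K, T) = (40 + K)/(13600 + T) (f(K, T) = (K + 40)/(T + 2*(5*(-4)²)*(5 + 5*(-4)²)) = (40 + K)/(T + 2*(5*16)*(5 + 5*16)) = (40 + K)/(T + 2*80*(5 + 80)) = (40 + K)/(T + 2*80*85) = (40 + K)/(T + 13600) = (40 + K)/(13600 + T))
-4822 - f(-26, -12) = -4822 - (40 - 26)/(13600 - 12) = -4822 - 14/13588 = -4822 - 1*7/6794 = -4822 - 7/6794 = -32760675/6794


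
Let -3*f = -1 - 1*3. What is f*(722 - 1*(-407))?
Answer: 4516/3 ≈ 1505.3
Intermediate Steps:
f = 4/3 (f = -(-1 - 1*3)/3 = -(-1 - 3)/3 = -1/3*(-4) = 4/3 ≈ 1.3333)
f*(722 - 1*(-407)) = 4*(722 - 1*(-407))/3 = 4*(722 + 407)/3 = (4/3)*1129 = 4516/3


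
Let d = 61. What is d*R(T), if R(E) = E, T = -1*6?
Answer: -366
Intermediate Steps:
T = -6
d*R(T) = 61*(-6) = -366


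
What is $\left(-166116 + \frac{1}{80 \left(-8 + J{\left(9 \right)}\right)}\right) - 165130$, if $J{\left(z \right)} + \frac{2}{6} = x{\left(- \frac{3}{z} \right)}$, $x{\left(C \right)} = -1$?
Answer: $- \frac{741991043}{2240} \approx -3.3125 \cdot 10^{5}$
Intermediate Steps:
$J{\left(z \right)} = - \frac{4}{3}$ ($J{\left(z \right)} = - \frac{1}{3} - 1 = - \frac{4}{3}$)
$\left(-166116 + \frac{1}{80 \left(-8 + J{\left(9 \right)}\right)}\right) - 165130 = \left(-166116 + \frac{1}{80 \left(-8 - \frac{4}{3}\right)}\right) - 165130 = \left(-166116 + \frac{1}{80 \left(- \frac{28}{3}\right)}\right) - 165130 = \left(-166116 + \frac{1}{- \frac{2240}{3}}\right) - 165130 = \left(-166116 - \frac{3}{2240}\right) - 165130 = - \frac{372099843}{2240} - 165130 = - \frac{741991043}{2240}$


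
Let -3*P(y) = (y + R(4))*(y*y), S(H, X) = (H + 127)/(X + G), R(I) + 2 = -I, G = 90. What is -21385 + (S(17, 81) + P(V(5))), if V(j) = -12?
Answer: -389883/19 ≈ -20520.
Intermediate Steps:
R(I) = -2 - I
S(H, X) = (127 + H)/(90 + X) (S(H, X) = (H + 127)/(X + 90) = (127 + H)/(90 + X))
P(y) = -y**2*(-6 + y)/3 (P(y) = -(y + (-2 - 1*4))*y*y/3 = -(y + (-2 - 4))*y**2/3 = -(y - 6)*y**2/3 = -(-6 + y)*y**2/3 = -y**2*(-6 + y)/3)
-21385 + (S(17, 81) + P(V(5))) = -21385 + ((127 + 17)/(90 + 81) + (1/3)*(-12)**2*(6 - 1*(-12))) = -21385 + (144/171 + (1/3)*144*(6 + 12)) = -21385 + ((1/171)*144 + (1/3)*144*18) = -21385 + (16/19 + 864) = -21385 + 16432/19 = -389883/19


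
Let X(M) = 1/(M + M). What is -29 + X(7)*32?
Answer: -187/7 ≈ -26.714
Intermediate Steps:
X(M) = 1/(2*M)
-29 + X(7)*32 = -29 + ((½)/7)*32 = -29 + ((½)*(⅐))*32 = -29 + (1/14)*32 = -29 + 16/7 = -187/7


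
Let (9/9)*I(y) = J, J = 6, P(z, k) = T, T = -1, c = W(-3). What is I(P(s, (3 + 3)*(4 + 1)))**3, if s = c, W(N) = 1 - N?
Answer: 216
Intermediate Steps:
c = 4 (c = 1 - 1*(-3) = 1 + 3 = 4)
s = 4
P(z, k) = -1
I(y) = 6
I(P(s, (3 + 3)*(4 + 1)))**3 = 6**3 = 216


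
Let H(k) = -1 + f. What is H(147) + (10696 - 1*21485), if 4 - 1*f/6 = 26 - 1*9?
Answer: -10868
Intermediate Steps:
f = -78 (f = 24 - 6*(26 - 1*9) = 24 - 6*(26 - 9) = 24 - 6*17 = 24 - 102 = -78)
H(k) = -79 (H(k) = -1 - 78 = -79)
H(147) + (10696 - 1*21485) = -79 + (10696 - 1*21485) = -79 + (10696 - 21485) = -79 - 10789 = -10868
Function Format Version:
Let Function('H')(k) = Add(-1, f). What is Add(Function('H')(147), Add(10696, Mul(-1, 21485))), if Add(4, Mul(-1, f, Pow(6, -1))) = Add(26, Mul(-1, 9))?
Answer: -10868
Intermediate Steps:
f = -78 (f = Add(24, Mul(-6, Add(26, Mul(-1, 9)))) = Add(24, Mul(-6, Add(26, -9))) = Add(24, Mul(-6, 17)) = Add(24, -102) = -78)
Function('H')(k) = -79 (Function('H')(k) = Add(-1, -78) = -79)
Add(Function('H')(147), Add(10696, Mul(-1, 21485))) = Add(-79, Add(10696, Mul(-1, 21485))) = Add(-79, Add(10696, -21485)) = Add(-79, -10789) = -10868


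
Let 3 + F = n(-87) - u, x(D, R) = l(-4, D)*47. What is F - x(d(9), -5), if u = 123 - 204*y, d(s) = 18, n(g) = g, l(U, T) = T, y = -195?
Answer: -40839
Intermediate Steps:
x(D, R) = 47*D (x(D, R) = D*47 = 47*D)
u = 39903 (u = 123 - 204*(-195) = 123 + 39780 = 39903)
F = -39993 (F = -3 + (-87 - 1*39903) = -3 + (-87 - 39903) = -3 - 39990 = -39993)
F - x(d(9), -5) = -39993 - 47*18 = -39993 - 1*846 = -39993 - 846 = -40839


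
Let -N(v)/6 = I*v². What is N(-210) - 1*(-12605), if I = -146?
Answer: 38644205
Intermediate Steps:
N(v) = 876*v² (N(v) = -(-876)*v² = 876*v²)
N(-210) - 1*(-12605) = 876*(-210)² - 1*(-12605) = 876*44100 + 12605 = 38631600 + 12605 = 38644205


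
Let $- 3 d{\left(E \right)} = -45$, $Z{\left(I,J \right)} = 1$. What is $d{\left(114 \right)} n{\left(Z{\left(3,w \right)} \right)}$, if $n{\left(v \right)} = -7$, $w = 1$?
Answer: $-105$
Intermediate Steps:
$d{\left(E \right)} = 15$ ($d{\left(E \right)} = \left(- \frac{1}{3}\right) \left(-45\right) = 15$)
$d{\left(114 \right)} n{\left(Z{\left(3,w \right)} \right)} = 15 \left(-7\right) = -105$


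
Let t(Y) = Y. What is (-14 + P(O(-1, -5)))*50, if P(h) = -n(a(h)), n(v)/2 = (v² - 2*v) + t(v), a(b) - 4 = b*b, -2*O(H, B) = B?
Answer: -40725/4 ≈ -10181.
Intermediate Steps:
O(H, B) = -B/2
a(b) = 4 + b² (a(b) = 4 + b*b = 4 + b²)
n(v) = -2*v + 2*v² (n(v) = 2*((v² - 2*v) + v) = 2*(v² - v) = -2*v + 2*v²)
P(h) = -2*(3 + h²)*(4 + h²) (P(h) = -2*(4 + h²)*(-1 + (4 + h²)) = -2*(4 + h²)*(3 + h²) = -2*(3 + h²)*(4 + h²))
(-14 + P(O(-1, -5)))*50 = (-14 + (8 - 2*(4 + (-½*(-5))²)² + 2*(-½*(-5))²))*50 = (-14 + (8 - 2*(4 + (5/2)²)² + 2*(5/2)²))*50 = (-14 + (8 - 2*(4 + 25/4)² + 2*(25/4)))*50 = (-14 + (8 - 2*(41/4)² + 25/2))*50 = (-14 + (8 - 2*1681/16 + 25/2))*50 = (-14 + (8 - 1681/8 + 25/2))*50 = (-14 - 1517/8)*50 = -1629/8*50 = -40725/4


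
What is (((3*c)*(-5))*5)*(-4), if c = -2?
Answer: -600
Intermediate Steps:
(((3*c)*(-5))*5)*(-4) = (((3*(-2))*(-5))*5)*(-4) = (-6*(-5)*5)*(-4) = (30*5)*(-4) = 150*(-4) = -600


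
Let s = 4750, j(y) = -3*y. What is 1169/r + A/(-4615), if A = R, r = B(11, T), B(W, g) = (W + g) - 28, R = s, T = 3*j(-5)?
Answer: 150341/3692 ≈ 40.721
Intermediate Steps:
T = 45 (T = 3*(-3*(-5)) = 3*15 = 45)
R = 4750
B(W, g) = -28 + W + g
r = 28 (r = -28 + 11 + 45 = 28)
A = 4750
1169/r + A/(-4615) = 1169/28 + 4750/(-4615) = 1169*(1/28) + 4750*(-1/4615) = 167/4 - 950/923 = 150341/3692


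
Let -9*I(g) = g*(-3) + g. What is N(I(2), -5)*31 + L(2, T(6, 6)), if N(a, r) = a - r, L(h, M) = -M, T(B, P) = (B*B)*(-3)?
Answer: 2491/9 ≈ 276.78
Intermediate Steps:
I(g) = 2*g/9 (I(g) = -(g*(-3) + g)/9 = -(-3*g + g)/9 = -(-2)*g/9 = 2*g/9)
T(B, P) = -3*B² (T(B, P) = B²*(-3) = -3*B²)
N(I(2), -5)*31 + L(2, T(6, 6)) = ((2/9)*2 - 1*(-5))*31 - (-3)*6² = (4/9 + 5)*31 - (-3)*36 = (49/9)*31 - 1*(-108) = 1519/9 + 108 = 2491/9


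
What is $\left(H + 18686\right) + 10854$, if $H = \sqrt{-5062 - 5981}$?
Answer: $29540 + 3 i \sqrt{1227} \approx 29540.0 + 105.09 i$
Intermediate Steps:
$H = 3 i \sqrt{1227}$ ($H = \sqrt{-11043} = 3 i \sqrt{1227} \approx 105.09 i$)
$\left(H + 18686\right) + 10854 = \left(3 i \sqrt{1227} + 18686\right) + 10854 = \left(18686 + 3 i \sqrt{1227}\right) + 10854 = 29540 + 3 i \sqrt{1227}$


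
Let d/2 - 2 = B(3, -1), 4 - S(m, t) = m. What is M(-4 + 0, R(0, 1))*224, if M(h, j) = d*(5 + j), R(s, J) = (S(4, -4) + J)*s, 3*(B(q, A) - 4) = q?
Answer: 15680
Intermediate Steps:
S(m, t) = 4 - m
B(q, A) = 4 + q/3
R(s, J) = J*s (R(s, J) = ((4 - 1*4) + J)*s = ((4 - 4) + J)*s = (0 + J)*s = J*s)
d = 14 (d = 4 + 2*(4 + (1/3)*3) = 4 + 2*(4 + 1) = 4 + 2*5 = 4 + 10 = 14)
M(h, j) = 70 + 14*j (M(h, j) = 14*(5 + j) = 70 + 14*j)
M(-4 + 0, R(0, 1))*224 = (70 + 14*(1*0))*224 = (70 + 14*0)*224 = (70 + 0)*224 = 70*224 = 15680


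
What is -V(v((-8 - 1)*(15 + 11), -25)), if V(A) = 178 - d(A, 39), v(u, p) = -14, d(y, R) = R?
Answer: -139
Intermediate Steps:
V(A) = 139 (V(A) = 178 - 1*39 = 178 - 39 = 139)
-V(v((-8 - 1)*(15 + 11), -25)) = -1*139 = -139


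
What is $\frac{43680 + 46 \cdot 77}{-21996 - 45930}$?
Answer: $- \frac{23611}{33963} \approx -0.6952$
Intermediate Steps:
$\frac{43680 + 46 \cdot 77}{-21996 - 45930} = \frac{43680 + 3542}{-67926} = 47222 \left(- \frac{1}{67926}\right) = - \frac{23611}{33963}$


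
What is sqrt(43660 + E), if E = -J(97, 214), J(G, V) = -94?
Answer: sqrt(43754) ≈ 209.17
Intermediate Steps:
E = 94 (E = -1*(-94) = 94)
sqrt(43660 + E) = sqrt(43660 + 94) = sqrt(43754)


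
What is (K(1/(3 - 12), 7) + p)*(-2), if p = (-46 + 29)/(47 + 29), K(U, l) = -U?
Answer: 77/342 ≈ 0.22515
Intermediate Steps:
p = -17/76 ≈ -0.22368
(K(1/(3 - 12), 7) + p)*(-2) = (-1/(3 - 12) - 17/76)*(-2) = (-1/(-9) - 17/76)*(-2) = (-1*(-1/9) - 17/76)*(-2) = (1/9 - 17/76)*(-2) = -77/684*(-2) = 77/342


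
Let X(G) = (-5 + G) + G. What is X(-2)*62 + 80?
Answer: -478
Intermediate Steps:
X(G) = -5 + 2*G
X(-2)*62 + 80 = (-5 + 2*(-2))*62 + 80 = (-5 - 4)*62 + 80 = -9*62 + 80 = -558 + 80 = -478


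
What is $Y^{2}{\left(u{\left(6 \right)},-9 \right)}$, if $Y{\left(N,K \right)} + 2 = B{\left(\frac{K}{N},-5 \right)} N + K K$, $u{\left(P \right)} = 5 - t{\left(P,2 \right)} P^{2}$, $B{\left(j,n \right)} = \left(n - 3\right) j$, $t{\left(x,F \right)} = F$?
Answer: $22801$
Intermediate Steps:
$B{\left(j,n \right)} = j \left(-3 + n\right)$ ($B{\left(j,n \right)} = \left(-3 + n\right) j = j \left(-3 + n\right)$)
$u{\left(P \right)} = 5 - 2 P^{2}$
$Y{\left(N,K \right)} = -2 + K^{2} - 8 K$ ($Y{\left(N,K \right)} = -2 + \left(\frac{K}{N} \left(-3 - 5\right) N + K K\right) = -2 + \left(\frac{K}{N} \left(-8\right) N + K^{2}\right) = -2 + \left(- \frac{8 K}{N} N + K^{2}\right) = -2 + \left(- 8 K + K^{2}\right) = -2 + \left(K^{2} - 8 K\right) = -2 + K^{2} - 8 K$)
$Y^{2}{\left(u{\left(6 \right)},-9 \right)} = \left(-2 + \left(-9\right)^{2} - -72\right)^{2} = \left(-2 + 81 + 72\right)^{2} = 151^{2} = 22801$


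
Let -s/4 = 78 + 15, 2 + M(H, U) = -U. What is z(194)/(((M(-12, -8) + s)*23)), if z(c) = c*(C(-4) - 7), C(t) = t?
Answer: 1067/4209 ≈ 0.25350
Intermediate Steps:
M(H, U) = -2 - U
z(c) = -11*c (z(c) = c*(-4 - 7) = c*(-11) = -11*c)
s = -372 (s = -4*(78 + 15) = -4*93 = -372)
z(194)/(((M(-12, -8) + s)*23)) = (-11*194)/((((-2 - 1*(-8)) - 372)*23)) = -2134*1/(23*((-2 + 8) - 372)) = -2134*1/(23*(6 - 372)) = -2134/((-366*23)) = -2134/(-8418) = -2134*(-1/8418) = 1067/4209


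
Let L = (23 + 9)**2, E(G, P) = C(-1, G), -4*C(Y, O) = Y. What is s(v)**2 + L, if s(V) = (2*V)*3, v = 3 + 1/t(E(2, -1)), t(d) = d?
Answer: 2788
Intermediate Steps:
C(Y, O) = -Y/4
E(G, P) = 1/4 (E(G, P) = -1/4*(-1) = 1/4)
v = 7 (v = 3 + 1/(1/4) = 3 + 4 = 7)
s(V) = 6*V
L = 1024 (L = 32**2 = 1024)
s(v)**2 + L = (6*7)**2 + 1024 = 42**2 + 1024 = 1764 + 1024 = 2788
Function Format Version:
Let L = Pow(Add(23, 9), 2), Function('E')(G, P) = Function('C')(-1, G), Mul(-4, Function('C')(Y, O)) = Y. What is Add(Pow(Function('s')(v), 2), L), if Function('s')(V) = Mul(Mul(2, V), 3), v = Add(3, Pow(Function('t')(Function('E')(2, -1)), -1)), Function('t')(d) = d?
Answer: 2788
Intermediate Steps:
Function('C')(Y, O) = Mul(Rational(-1, 4), Y)
Function('E')(G, P) = Rational(1, 4) (Function('E')(G, P) = Mul(Rational(-1, 4), -1) = Rational(1, 4))
v = 7 (v = Add(3, Pow(Rational(1, 4), -1)) = Add(3, 4) = 7)
Function('s')(V) = Mul(6, V)
L = 1024 (L = Pow(32, 2) = 1024)
Add(Pow(Function('s')(v), 2), L) = Add(Pow(Mul(6, 7), 2), 1024) = Add(Pow(42, 2), 1024) = Add(1764, 1024) = 2788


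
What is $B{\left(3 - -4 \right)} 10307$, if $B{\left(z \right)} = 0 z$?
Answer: $0$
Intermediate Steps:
$B{\left(z \right)} = 0$
$B{\left(3 - -4 \right)} 10307 = 0 \cdot 10307 = 0$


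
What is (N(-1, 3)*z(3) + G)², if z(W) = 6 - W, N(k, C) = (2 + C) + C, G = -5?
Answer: 361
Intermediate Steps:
N(k, C) = 2 + 2*C
(N(-1, 3)*z(3) + G)² = ((2 + 2*3)*(6 - 1*3) - 5)² = ((2 + 6)*(6 - 3) - 5)² = (8*3 - 5)² = (24 - 5)² = 19² = 361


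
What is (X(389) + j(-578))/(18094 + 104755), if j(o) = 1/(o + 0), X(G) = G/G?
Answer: 577/71006722 ≈ 8.1260e-6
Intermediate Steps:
X(G) = 1
j(o) = 1/o
(X(389) + j(-578))/(18094 + 104755) = (1 + 1/(-578))/(18094 + 104755) = (1 - 1/578)/122849 = (577/578)*(1/122849) = 577/71006722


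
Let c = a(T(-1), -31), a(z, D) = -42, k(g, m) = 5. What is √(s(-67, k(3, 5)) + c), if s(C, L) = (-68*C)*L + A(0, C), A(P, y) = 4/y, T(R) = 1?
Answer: √102070614/67 ≈ 150.79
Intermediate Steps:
c = -42
s(C, L) = 4/C - 68*C*L (s(C, L) = (-68*C)*L + 4/C = -68*C*L + 4/C = 4/C - 68*C*L)
√(s(-67, k(3, 5)) + c) = √((4/(-67) - 68*(-67)*5) - 42) = √((4*(-1/67) + 22780) - 42) = √((-4/67 + 22780) - 42) = √(1526256/67 - 42) = √(1523442/67) = √102070614/67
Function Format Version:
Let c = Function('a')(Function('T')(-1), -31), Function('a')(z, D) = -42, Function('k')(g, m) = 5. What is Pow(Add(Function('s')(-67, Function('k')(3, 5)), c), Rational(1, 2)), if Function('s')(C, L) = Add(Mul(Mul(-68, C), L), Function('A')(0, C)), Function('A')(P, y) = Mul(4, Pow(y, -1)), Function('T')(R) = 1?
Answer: Mul(Rational(1, 67), Pow(102070614, Rational(1, 2))) ≈ 150.79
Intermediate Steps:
c = -42
Function('s')(C, L) = Add(Mul(4, Pow(C, -1)), Mul(-68, C, L)) (Function('s')(C, L) = Add(Mul(Mul(-68, C), L), Mul(4, Pow(C, -1))) = Add(Mul(-68, C, L), Mul(4, Pow(C, -1))) = Add(Mul(4, Pow(C, -1)), Mul(-68, C, L)))
Pow(Add(Function('s')(-67, Function('k')(3, 5)), c), Rational(1, 2)) = Pow(Add(Add(Mul(4, Pow(-67, -1)), Mul(-68, -67, 5)), -42), Rational(1, 2)) = Pow(Add(Add(Mul(4, Rational(-1, 67)), 22780), -42), Rational(1, 2)) = Pow(Add(Add(Rational(-4, 67), 22780), -42), Rational(1, 2)) = Pow(Add(Rational(1526256, 67), -42), Rational(1, 2)) = Pow(Rational(1523442, 67), Rational(1, 2)) = Mul(Rational(1, 67), Pow(102070614, Rational(1, 2)))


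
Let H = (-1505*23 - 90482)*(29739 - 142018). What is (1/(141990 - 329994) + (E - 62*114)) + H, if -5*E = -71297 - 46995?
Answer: 13203316609849063/940020 ≈ 1.4046e+10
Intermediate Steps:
E = 118292/5 (E = -(-71297 - 46995)/5 = -1/5*(-118292) = 118292/5 ≈ 23658.)
H = 14045766063 (H = (-34615 - 90482)*(-112279) = -125097*(-112279) = 14045766063)
(1/(141990 - 329994) + (E - 62*114)) + H = (1/(141990 - 329994) + (118292/5 - 62*114)) + 14045766063 = (1/(-188004) + (118292/5 - 1*7068)) + 14045766063 = (-1/188004 + (118292/5 - 7068)) + 14045766063 = (-1/188004 + 82952/5) + 14045766063 = 15595307803/940020 + 14045766063 = 13203316609849063/940020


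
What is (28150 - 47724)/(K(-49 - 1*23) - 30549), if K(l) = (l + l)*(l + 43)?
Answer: 19574/26373 ≈ 0.74220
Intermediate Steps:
K(l) = 2*l*(43 + l) (K(l) = (2*l)*(43 + l) = 2*l*(43 + l))
(28150 - 47724)/(K(-49 - 1*23) - 30549) = (28150 - 47724)/(2*(-49 - 1*23)*(43 + (-49 - 1*23)) - 30549) = -19574/(2*(-49 - 23)*(43 + (-49 - 23)) - 30549) = -19574/(2*(-72)*(43 - 72) - 30549) = -19574/(2*(-72)*(-29) - 30549) = -19574/(4176 - 30549) = -19574/(-26373) = -19574*(-1/26373) = 19574/26373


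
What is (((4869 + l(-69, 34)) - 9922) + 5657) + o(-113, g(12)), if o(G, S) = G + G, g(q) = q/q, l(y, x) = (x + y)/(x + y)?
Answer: 379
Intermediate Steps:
l(y, x) = 1
g(q) = 1
o(G, S) = 2*G
(((4869 + l(-69, 34)) - 9922) + 5657) + o(-113, g(12)) = (((4869 + 1) - 9922) + 5657) + 2*(-113) = ((4870 - 9922) + 5657) - 226 = (-5052 + 5657) - 226 = 605 - 226 = 379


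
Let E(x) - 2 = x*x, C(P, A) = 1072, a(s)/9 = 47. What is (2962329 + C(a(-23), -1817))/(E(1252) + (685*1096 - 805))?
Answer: 2963401/2317461 ≈ 1.2787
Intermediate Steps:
a(s) = 423 (a(s) = 9*47 = 423)
E(x) = 2 + x² (E(x) = 2 + x*x = 2 + x²)
(2962329 + C(a(-23), -1817))/(E(1252) + (685*1096 - 805)) = (2962329 + 1072)/((2 + 1252²) + (685*1096 - 805)) = 2963401/((2 + 1567504) + (750760 - 805)) = 2963401/(1567506 + 749955) = 2963401/2317461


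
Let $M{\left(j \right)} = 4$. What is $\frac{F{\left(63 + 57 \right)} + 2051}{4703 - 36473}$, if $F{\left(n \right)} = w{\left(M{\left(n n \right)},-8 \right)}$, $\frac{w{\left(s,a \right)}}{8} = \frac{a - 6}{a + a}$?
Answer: $- \frac{343}{5295} \approx -0.064778$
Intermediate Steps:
$w{\left(s,a \right)} = \frac{4 \left(-6 + a\right)}{a}$ ($w{\left(s,a \right)} = 8 \frac{a - 6}{a + a} = 8 \frac{-6 + a}{2 a} = \frac{4 \left(-6 + a\right)}{a}$)
$F{\left(n \right)} = 7$ ($F{\left(n \right)} = 4 - \frac{24}{-8} = 4 - -3 = 4 + 3 = 7$)
$\frac{F{\left(63 + 57 \right)} + 2051}{4703 - 36473} = \frac{7 + 2051}{4703 - 36473} = \frac{2058}{-31770} = 2058 \left(- \frac{1}{31770}\right) = - \frac{343}{5295}$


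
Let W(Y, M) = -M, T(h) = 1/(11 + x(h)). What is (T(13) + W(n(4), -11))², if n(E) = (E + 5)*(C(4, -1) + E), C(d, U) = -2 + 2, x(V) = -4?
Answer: 6084/49 ≈ 124.16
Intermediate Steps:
C(d, U) = 0
n(E) = E*(5 + E) (n(E) = (E + 5)*(0 + E) = (5 + E)*E = E*(5 + E))
T(h) = ⅐ (T(h) = 1/(11 - 4) = 1/7 = ⅐)
(T(13) + W(n(4), -11))² = (⅐ - 1*(-11))² = (⅐ + 11)² = (78/7)² = 6084/49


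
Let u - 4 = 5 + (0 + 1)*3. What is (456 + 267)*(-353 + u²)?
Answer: -151107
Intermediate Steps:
u = 12 (u = 4 + (5 + (0 + 1)*3) = 4 + (5 + 1*3) = 4 + (5 + 3) = 4 + 8 = 12)
(456 + 267)*(-353 + u²) = (456 + 267)*(-353 + 12²) = 723*(-353 + 144) = 723*(-209) = -151107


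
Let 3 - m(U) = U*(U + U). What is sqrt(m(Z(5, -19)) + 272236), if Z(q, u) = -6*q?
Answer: sqrt(270439) ≈ 520.04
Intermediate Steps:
m(U) = 3 - 2*U**2 (m(U) = 3 - U*(U + U) = 3 - U*2*U = 3 - 2*U**2)
sqrt(m(Z(5, -19)) + 272236) = sqrt((3 - 2*(-6*5)**2) + 272236) = sqrt((3 - 2*(-30)**2) + 272236) = sqrt((3 - 2*900) + 272236) = sqrt((3 - 1800) + 272236) = sqrt(-1797 + 272236) = sqrt(270439)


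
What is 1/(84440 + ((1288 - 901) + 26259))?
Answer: 1/111086 ≈ 9.0020e-6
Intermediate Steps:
1/(84440 + ((1288 - 901) + 26259)) = 1/(84440 + (387 + 26259)) = 1/(84440 + 26646) = 1/111086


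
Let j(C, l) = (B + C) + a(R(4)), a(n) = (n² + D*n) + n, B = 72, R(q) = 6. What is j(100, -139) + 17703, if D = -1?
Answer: 17911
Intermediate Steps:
a(n) = n² (a(n) = (n² - n) + n = n²)
j(C, l) = 108 + C (j(C, l) = (72 + C) + 6² = (72 + C) + 36 = 108 + C)
j(100, -139) + 17703 = (108 + 100) + 17703 = 208 + 17703 = 17911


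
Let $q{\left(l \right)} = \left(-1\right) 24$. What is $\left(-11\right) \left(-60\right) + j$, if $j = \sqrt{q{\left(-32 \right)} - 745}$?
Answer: $660 + i \sqrt{769} \approx 660.0 + 27.731 i$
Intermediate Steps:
$q{\left(l \right)} = -24$
$j = i \sqrt{769}$ ($j = \sqrt{-24 - 745} = \sqrt{-769} = i \sqrt{769} \approx 27.731 i$)
$\left(-11\right) \left(-60\right) + j = \left(-11\right) \left(-60\right) + i \sqrt{769} = 660 + i \sqrt{769}$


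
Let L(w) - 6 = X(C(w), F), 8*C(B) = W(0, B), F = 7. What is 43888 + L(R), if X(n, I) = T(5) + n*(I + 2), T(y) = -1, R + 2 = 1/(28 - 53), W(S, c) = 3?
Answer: 351171/8 ≈ 43896.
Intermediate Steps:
R = -51/25 (R = -2 + 1/(28 - 53) = -2 + 1/(-25) = -2 - 1/25 = -51/25 ≈ -2.0400)
C(B) = 3/8 (C(B) = (1/8)*3 = 3/8)
X(n, I) = -1 + n*(2 + I) (X(n, I) = -1 + n*(I + 2) = -1 + n*(2 + I))
L(w) = 67/8 (L(w) = 6 + (-1 + 2*(3/8) + 7*(3/8)) = 6 + (-1 + 3/4 + 21/8) = 6 + 19/8 = 67/8)
43888 + L(R) = 43888 + 67/8 = 351171/8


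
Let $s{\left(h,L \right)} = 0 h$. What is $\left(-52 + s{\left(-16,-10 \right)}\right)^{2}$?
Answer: $2704$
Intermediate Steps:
$s{\left(h,L \right)} = 0$
$\left(-52 + s{\left(-16,-10 \right)}\right)^{2} = \left(-52 + 0\right)^{2} = \left(-52\right)^{2} = 2704$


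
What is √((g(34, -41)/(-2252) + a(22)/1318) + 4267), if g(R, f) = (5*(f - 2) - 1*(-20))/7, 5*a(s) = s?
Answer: √2878113658962241455/25971190 ≈ 65.322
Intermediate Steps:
a(s) = s/5
g(R, f) = 10/7 + 5*f/7 (g(R, f) = (5*(-2 + f) + 20)*(⅐) = ((-10 + 5*f) + 20)*(⅐) = (10 + 5*f)*(⅐) = 10/7 + 5*f/7)
√((g(34, -41)/(-2252) + a(22)/1318) + 4267) = √(((10/7 + (5/7)*(-41))/(-2252) + ((⅕)*22)/1318) + 4267) = √(((10/7 - 205/7)*(-1/2252) + (22/5)*(1/1318)) + 4267) = √((-195/7*(-1/2252) + 11/3295) + 4267) = √((195/15764 + 11/3295) + 4267) = √(815929/51942380 + 4267) = √(221638951389/51942380) = √2878113658962241455/25971190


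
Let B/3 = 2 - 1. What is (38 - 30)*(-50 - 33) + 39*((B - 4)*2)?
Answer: -742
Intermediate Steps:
B = 3 (B = 3*(2 - 1) = 3*1 = 3)
(38 - 30)*(-50 - 33) + 39*((B - 4)*2) = (38 - 30)*(-50 - 33) + 39*((3 - 4)*2) = 8*(-83) + 39*(-1*2) = -664 + 39*(-2) = -664 - 78 = -742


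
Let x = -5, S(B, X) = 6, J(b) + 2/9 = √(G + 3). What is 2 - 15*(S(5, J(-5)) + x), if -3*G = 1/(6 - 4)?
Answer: -13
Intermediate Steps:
G = -⅙ (G = -1/(3*(6 - 4)) = -⅓/2 = -⅓*½ = -⅙ ≈ -0.16667)
J(b) = -2/9 + √102/6 (J(b) = -2/9 + √(-⅙ + 3) = -2/9 + √(17/6) = -2/9 + √102/6)
2 - 15*(S(5, J(-5)) + x) = 2 - 15*(6 - 5) = 2 - 15*1 = 2 - 15 = -13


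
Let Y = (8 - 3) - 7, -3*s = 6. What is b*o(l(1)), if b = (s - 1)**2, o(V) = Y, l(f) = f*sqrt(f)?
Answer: -18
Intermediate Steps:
s = -2 (s = -1/3*6 = -2)
l(f) = f**(3/2)
Y = -2 (Y = 5 - 7 = -2)
o(V) = -2
b = 9 (b = (-2 - 1)**2 = (-3)**2 = 9)
b*o(l(1)) = 9*(-2) = -18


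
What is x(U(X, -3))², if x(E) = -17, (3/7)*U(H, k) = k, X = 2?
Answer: 289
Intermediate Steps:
U(H, k) = 7*k/3
x(U(X, -3))² = (-17)² = 289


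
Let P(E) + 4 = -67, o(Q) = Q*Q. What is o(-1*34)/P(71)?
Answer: -1156/71 ≈ -16.282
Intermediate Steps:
o(Q) = Q²
P(E) = -71 (P(E) = -4 - 67 = -71)
o(-1*34)/P(71) = (-1*34)²/(-71) = (-34)²*(-1/71) = 1156*(-1/71) = -1156/71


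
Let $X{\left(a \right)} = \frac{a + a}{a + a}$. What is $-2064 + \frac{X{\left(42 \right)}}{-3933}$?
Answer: $- \frac{8117713}{3933} \approx -2064.0$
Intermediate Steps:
$X{\left(a \right)} = 1$ ($X{\left(a \right)} = \frac{2 a}{2 a} = 2 a \frac{1}{2 a} = 1$)
$-2064 + \frac{X{\left(42 \right)}}{-3933} = -2064 + 1 \frac{1}{-3933} = -2064 + 1 \left(- \frac{1}{3933}\right) = -2064 - \frac{1}{3933} = - \frac{8117713}{3933}$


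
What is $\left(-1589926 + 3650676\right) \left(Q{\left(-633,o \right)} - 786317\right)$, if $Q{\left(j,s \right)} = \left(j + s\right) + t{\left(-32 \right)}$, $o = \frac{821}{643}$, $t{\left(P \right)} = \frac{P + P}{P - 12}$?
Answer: $- \frac{11470295302383250}{7073} \approx -1.6217 \cdot 10^{12}$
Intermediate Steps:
$t{\left(P \right)} = \frac{2 P}{-12 + P}$
$o = \frac{821}{643}$ ($o = 821 \cdot \frac{1}{643} = \frac{821}{643} \approx 1.2768$)
$Q{\left(j,s \right)} = \frac{16}{11} + j + s$ ($Q{\left(j,s \right)} = \left(j + s\right) + 2 \left(-32\right) \frac{1}{-12 - 32} = \left(j + s\right) + 2 \left(-32\right) \frac{1}{-44} = \left(j + s\right) + 2 \left(-32\right) \left(- \frac{1}{44}\right) = \left(j + s\right) + \frac{16}{11} = \frac{16}{11} + j + s$)
$\left(-1589926 + 3650676\right) \left(Q{\left(-633,o \right)} - 786317\right) = \left(-1589926 + 3650676\right) \left(\left(\frac{16}{11} - 633 + \frac{821}{643}\right) - 786317\right) = 2060750 \left(- \frac{4457890}{7073} - 786317\right) = 2060750 \left(- \frac{5566078031}{7073}\right) = - \frac{11470295302383250}{7073}$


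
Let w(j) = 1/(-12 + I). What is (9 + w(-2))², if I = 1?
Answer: 9604/121 ≈ 79.372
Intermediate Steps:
w(j) = -1/11 (w(j) = 1/(-12 + 1) = 1/(-11) = -1/11)
(9 + w(-2))² = (9 - 1/11)² = (98/11)² = 9604/121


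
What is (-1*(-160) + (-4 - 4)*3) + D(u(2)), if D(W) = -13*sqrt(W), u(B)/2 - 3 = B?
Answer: 136 - 13*sqrt(10) ≈ 94.890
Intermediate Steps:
u(B) = 6 + 2*B
(-1*(-160) + (-4 - 4)*3) + D(u(2)) = (-1*(-160) + (-4 - 4)*3) - 13*sqrt(6 + 2*2) = (160 - 8*3) - 13*sqrt(6 + 4) = (160 - 24) - 13*sqrt(10) = 136 - 13*sqrt(10)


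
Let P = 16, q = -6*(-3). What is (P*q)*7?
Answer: 2016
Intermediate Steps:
q = 18
(P*q)*7 = (16*18)*7 = 288*7 = 2016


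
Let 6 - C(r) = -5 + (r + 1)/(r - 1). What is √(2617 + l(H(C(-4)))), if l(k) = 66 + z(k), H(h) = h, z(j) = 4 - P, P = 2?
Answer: √2685 ≈ 51.817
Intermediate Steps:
C(r) = 11 - (1 + r)/(-1 + r) (C(r) = 6 - (-5 + (r + 1)/(r - 1)) = 6 - (-5 + (1 + r)/(-1 + r)) = 6 + (5 - (1 + r)/(-1 + r)) = 11 - (1 + r)/(-1 + r))
z(j) = 2 (z(j) = 4 - 1*2 = 4 - 2 = 2)
l(k) = 68 (l(k) = 66 + 2 = 68)
√(2617 + l(H(C(-4)))) = √(2617 + 68) = √2685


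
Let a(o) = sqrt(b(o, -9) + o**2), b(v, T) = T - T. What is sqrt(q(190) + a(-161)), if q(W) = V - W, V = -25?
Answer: 3*I*sqrt(6) ≈ 7.3485*I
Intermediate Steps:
b(v, T) = 0
q(W) = -25 - W
a(o) = sqrt(o**2) (a(o) = sqrt(0 + o**2) = sqrt(o**2))
sqrt(q(190) + a(-161)) = sqrt((-25 - 1*190) + sqrt((-161)**2)) = sqrt((-25 - 190) + sqrt(25921)) = sqrt(-215 + 161) = sqrt(-54) = 3*I*sqrt(6)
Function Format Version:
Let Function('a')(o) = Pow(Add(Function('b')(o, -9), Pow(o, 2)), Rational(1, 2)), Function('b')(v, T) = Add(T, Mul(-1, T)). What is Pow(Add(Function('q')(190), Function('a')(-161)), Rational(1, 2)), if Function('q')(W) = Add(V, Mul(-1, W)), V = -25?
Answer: Mul(3, I, Pow(6, Rational(1, 2))) ≈ Mul(7.3485, I)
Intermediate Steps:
Function('b')(v, T) = 0
Function('q')(W) = Add(-25, Mul(-1, W))
Function('a')(o) = Pow(Pow(o, 2), Rational(1, 2)) (Function('a')(o) = Pow(Add(0, Pow(o, 2)), Rational(1, 2)) = Pow(Pow(o, 2), Rational(1, 2)))
Pow(Add(Function('q')(190), Function('a')(-161)), Rational(1, 2)) = Pow(Add(Add(-25, Mul(-1, 190)), Pow(Pow(-161, 2), Rational(1, 2))), Rational(1, 2)) = Pow(Add(Add(-25, -190), Pow(25921, Rational(1, 2))), Rational(1, 2)) = Pow(Add(-215, 161), Rational(1, 2)) = Pow(-54, Rational(1, 2)) = Mul(3, I, Pow(6, Rational(1, 2)))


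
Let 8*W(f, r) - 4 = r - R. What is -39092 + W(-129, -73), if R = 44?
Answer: -312849/8 ≈ -39106.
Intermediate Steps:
W(f, r) = -5 + r/8 (W(f, r) = 1/2 + (r - 1*44)/8 = 1/2 + (r - 44)/8 = 1/2 + (-44 + r)/8 = 1/2 + (-11/2 + r/8) = -5 + r/8)
-39092 + W(-129, -73) = -39092 + (-5 + (1/8)*(-73)) = -39092 + (-5 - 73/8) = -39092 - 113/8 = -312849/8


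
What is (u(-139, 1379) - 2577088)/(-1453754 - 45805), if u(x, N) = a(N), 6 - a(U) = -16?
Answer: 859022/499853 ≈ 1.7185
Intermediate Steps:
a(U) = 22 (a(U) = 6 - 1*(-16) = 6 + 16 = 22)
u(x, N) = 22
(u(-139, 1379) - 2577088)/(-1453754 - 45805) = (22 - 2577088)/(-1453754 - 45805) = -2577066/(-1499559) = -2577066*(-1/1499559) = 859022/499853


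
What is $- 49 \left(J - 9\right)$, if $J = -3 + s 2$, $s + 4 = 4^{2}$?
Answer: $-588$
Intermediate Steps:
$s = 12$ ($s = -4 + 4^{2} = -4 + 16 = 12$)
$J = 21$ ($J = -3 + 12 \cdot 2 = -3 + 24 = 21$)
$- 49 \left(J - 9\right) = - 49 \left(21 - 9\right) = \left(-49\right) 12 = -588$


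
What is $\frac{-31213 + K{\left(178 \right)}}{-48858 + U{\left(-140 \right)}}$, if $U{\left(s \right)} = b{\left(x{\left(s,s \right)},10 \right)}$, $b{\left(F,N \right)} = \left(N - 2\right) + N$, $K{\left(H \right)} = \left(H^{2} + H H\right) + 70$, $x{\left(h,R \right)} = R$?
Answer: $- \frac{6445}{9768} \approx -0.65981$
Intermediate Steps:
$K{\left(H \right)} = 70 + 2 H^{2}$ ($K{\left(H \right)} = \left(H^{2} + H^{2}\right) + 70 = 2 H^{2} + 70 = 70 + 2 H^{2}$)
$b{\left(F,N \right)} = -2 + 2 N$ ($b{\left(F,N \right)} = \left(-2 + N\right) + N = -2 + 2 N$)
$U{\left(s \right)} = 18$ ($U{\left(s \right)} = -2 + 2 \cdot 10 = -2 + 20 = 18$)
$\frac{-31213 + K{\left(178 \right)}}{-48858 + U{\left(-140 \right)}} = \frac{-31213 + \left(70 + 2 \cdot 178^{2}\right)}{-48858 + 18} = \frac{-31213 + \left(70 + 2 \cdot 31684\right)}{-48840} = \left(-31213 + \left(70 + 63368\right)\right) \left(- \frac{1}{48840}\right) = \left(-31213 + 63438\right) \left(- \frac{1}{48840}\right) = 32225 \left(- \frac{1}{48840}\right) = - \frac{6445}{9768}$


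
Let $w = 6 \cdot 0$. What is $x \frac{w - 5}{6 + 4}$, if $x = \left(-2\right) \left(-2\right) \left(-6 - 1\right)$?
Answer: $14$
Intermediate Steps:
$w = 0$
$x = -28$ ($x = 4 \left(-7\right) = -28$)
$x \frac{w - 5}{6 + 4} = - 28 \frac{0 - 5}{6 + 4} = - 28 \left(- \frac{5}{10}\right) = - 28 \left(\left(-5\right) \frac{1}{10}\right) = \left(-28\right) \left(- \frac{1}{2}\right) = 14$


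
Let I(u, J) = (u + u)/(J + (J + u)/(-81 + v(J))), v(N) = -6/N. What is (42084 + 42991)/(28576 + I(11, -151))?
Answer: 31049567525/10429243202 ≈ 2.9772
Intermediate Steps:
I(u, J) = 2*u/(J + (J + u)/(-81 - 6/J)) (I(u, J) = (u + u)/(J + (J + u)/(-81 - 6/J)) = (2*u)/(J + (J + u)/(-81 - 6/J)) = 2*u/(J + (J + u)/(-81 - 6/J)))
(42084 + 42991)/(28576 + I(11, -151)) = (42084 + 42991)/(28576 + 6*11*(2 + 27*(-151))/(-151*(6 - 1*11 + 80*(-151)))) = 85075/(28576 + 6*11*(-1/151)*(2 - 4077)/(6 - 11 - 12080)) = 85075/(28576 + 6*11*(-1/151)*(-4075)/(-12085)) = 85075/(28576 + 6*11*(-1/151)*(-1/12085)*(-4075)) = 85075/(28576 - 53790/364967) = 85075/(10429243202/364967) = 85075*(364967/10429243202) = 31049567525/10429243202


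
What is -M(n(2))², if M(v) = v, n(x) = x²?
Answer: -16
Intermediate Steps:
-M(n(2))² = -(2²)² = -1*4² = -1*16 = -16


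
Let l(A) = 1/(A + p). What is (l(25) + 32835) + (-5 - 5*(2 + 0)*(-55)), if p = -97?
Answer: 2403359/72 ≈ 33380.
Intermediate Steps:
l(A) = 1/(-97 + A) (l(A) = 1/(A - 97) = 1/(-97 + A))
(l(25) + 32835) + (-5 - 5*(2 + 0)*(-55)) = (1/(-97 + 25) + 32835) + (-5 - 5*(2 + 0)*(-55)) = (1/(-72) + 32835) + (-5 - 5*2*(-55)) = (-1/72 + 32835) + (-5 - 10*(-55)) = 2364119/72 + (-5 + 550) = 2364119/72 + 545 = 2403359/72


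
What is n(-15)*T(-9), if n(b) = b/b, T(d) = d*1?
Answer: -9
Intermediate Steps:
T(d) = d
n(b) = 1
n(-15)*T(-9) = 1*(-9) = -9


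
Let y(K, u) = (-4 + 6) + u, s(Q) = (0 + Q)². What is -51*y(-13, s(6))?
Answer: -1938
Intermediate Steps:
s(Q) = Q²
y(K, u) = 2 + u
-51*y(-13, s(6)) = -51*(2 + 6²) = -51*(2 + 36) = -51*38 = -1938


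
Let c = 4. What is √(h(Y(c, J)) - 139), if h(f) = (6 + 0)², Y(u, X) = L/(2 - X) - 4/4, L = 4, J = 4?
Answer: I*√103 ≈ 10.149*I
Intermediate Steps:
Y(u, X) = -1 + 4/(2 - X) (Y(u, X) = 4/(2 - X) - 4/4 = 4/(2 - X) - 4*¼ = 4/(2 - X) - 1 = -1 + 4/(2 - X))
h(f) = 36 (h(f) = 6² = 36)
√(h(Y(c, J)) - 139) = √(36 - 139) = √(-103) = I*√103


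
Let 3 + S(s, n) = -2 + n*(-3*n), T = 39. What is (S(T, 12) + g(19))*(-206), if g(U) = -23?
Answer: 94760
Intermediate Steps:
S(s, n) = -5 - 3*n**2 (S(s, n) = -3 + (-2 + n*(-3*n)) = -3 + (-2 - 3*n**2) = -5 - 3*n**2)
(S(T, 12) + g(19))*(-206) = ((-5 - 3*12**2) - 23)*(-206) = ((-5 - 3*144) - 23)*(-206) = ((-5 - 432) - 23)*(-206) = (-437 - 23)*(-206) = -460*(-206) = 94760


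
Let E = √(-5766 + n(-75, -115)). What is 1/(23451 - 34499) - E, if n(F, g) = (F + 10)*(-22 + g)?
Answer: -1/11048 - √3139 ≈ -56.027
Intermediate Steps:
n(F, g) = (-22 + g)*(10 + F) (n(F, g) = (10 + F)*(-22 + g) = (-22 + g)*(10 + F))
E = √3139 (E = √(-5766 + (-220 - 22*(-75) + 10*(-115) - 75*(-115))) = √(-5766 + (-220 + 1650 - 1150 + 8625)) = √(-5766 + 8905) = √3139 ≈ 56.027)
1/(23451 - 34499) - E = 1/(23451 - 34499) - √3139 = 1/(-11048) - √3139 = -1/11048 - √3139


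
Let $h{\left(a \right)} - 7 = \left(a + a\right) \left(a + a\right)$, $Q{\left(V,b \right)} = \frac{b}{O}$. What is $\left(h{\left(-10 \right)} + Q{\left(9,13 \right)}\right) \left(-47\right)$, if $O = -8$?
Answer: $- \frac{152421}{8} \approx -19053.0$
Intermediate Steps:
$Q{\left(V,b \right)} = - \frac{b}{8}$ ($Q{\left(V,b \right)} = \frac{b}{-8} = b \left(- \frac{1}{8}\right) = - \frac{b}{8}$)
$h{\left(a \right)} = 7 + 4 a^{2}$ ($h{\left(a \right)} = 7 + \left(a + a\right) \left(a + a\right) = 7 + 2 a 2 a = 7 + 4 a^{2}$)
$\left(h{\left(-10 \right)} + Q{\left(9,13 \right)}\right) \left(-47\right) = \left(\left(7 + 4 \left(-10\right)^{2}\right) - \frac{13}{8}\right) \left(-47\right) = \left(\left(7 + 4 \cdot 100\right) - \frac{13}{8}\right) \left(-47\right) = \left(\left(7 + 400\right) - \frac{13}{8}\right) \left(-47\right) = \left(407 - \frac{13}{8}\right) \left(-47\right) = \frac{3243}{8} \left(-47\right) = - \frac{152421}{8}$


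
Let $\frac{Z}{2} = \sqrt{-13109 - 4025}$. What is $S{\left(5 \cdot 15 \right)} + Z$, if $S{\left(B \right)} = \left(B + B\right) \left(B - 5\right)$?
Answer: $10500 + 2 i \sqrt{17134} \approx 10500.0 + 261.79 i$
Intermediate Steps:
$S{\left(B \right)} = 2 B \left(-5 + B\right)$
$Z = 2 i \sqrt{17134}$ ($Z = 2 \sqrt{-13109 - 4025} = 2 \sqrt{-17134} = 2 i \sqrt{17134} \approx 261.79 i$)
$S{\left(5 \cdot 15 \right)} + Z = 2 \cdot 5 \cdot 15 \left(-5 + 5 \cdot 15\right) + 2 i \sqrt{17134} = 2 \cdot 75 \left(-5 + 75\right) + 2 i \sqrt{17134} = 2 \cdot 75 \cdot 70 + 2 i \sqrt{17134} = 10500 + 2 i \sqrt{17134}$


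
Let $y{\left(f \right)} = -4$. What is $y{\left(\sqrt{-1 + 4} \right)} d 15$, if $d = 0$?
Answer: $0$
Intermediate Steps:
$y{\left(\sqrt{-1 + 4} \right)} d 15 = \left(-4\right) 0 \cdot 15 = 0 \cdot 15 = 0$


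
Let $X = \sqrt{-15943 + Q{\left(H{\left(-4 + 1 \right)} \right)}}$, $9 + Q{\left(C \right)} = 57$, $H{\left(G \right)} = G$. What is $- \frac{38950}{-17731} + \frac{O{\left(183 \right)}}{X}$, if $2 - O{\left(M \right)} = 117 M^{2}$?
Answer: $\frac{38950}{17731} + \frac{20953 i \sqrt{55}}{5} \approx 2.1967 + 31078.0 i$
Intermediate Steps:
$Q{\left(C \right)} = 48$ ($Q{\left(C \right)} = -9 + 57 = 48$)
$X = 17 i \sqrt{55}$ ($X = \sqrt{-15943 + 48} = \sqrt{-15895} = 17 i \sqrt{55} \approx 126.08 i$)
$O{\left(M \right)} = 2 - 117 M^{2}$
$- \frac{38950}{-17731} + \frac{O{\left(183 \right)}}{X} = - \frac{38950}{-17731} + \frac{2 - 117 \cdot 183^{2}}{17 i \sqrt{55}} = \left(-38950\right) \left(- \frac{1}{17731}\right) + \left(2 - 3918213\right) \left(- \frac{i \sqrt{55}}{935}\right) = \frac{38950}{17731} + \left(2 - 3918213\right) \left(- \frac{i \sqrt{55}}{935}\right) = \frac{38950}{17731} - 3918211 \left(- \frac{i \sqrt{55}}{935}\right) = \frac{38950}{17731} + \frac{20953 i \sqrt{55}}{5}$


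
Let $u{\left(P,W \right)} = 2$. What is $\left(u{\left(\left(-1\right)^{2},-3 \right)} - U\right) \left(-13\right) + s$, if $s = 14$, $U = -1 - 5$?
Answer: $-90$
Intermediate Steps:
$U = -6$
$\left(u{\left(\left(-1\right)^{2},-3 \right)} - U\right) \left(-13\right) + s = \left(2 - -6\right) \left(-13\right) + 14 = \left(2 + 6\right) \left(-13\right) + 14 = 8 \left(-13\right) + 14 = -104 + 14 = -90$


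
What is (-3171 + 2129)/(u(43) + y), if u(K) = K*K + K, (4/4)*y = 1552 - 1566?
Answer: -521/939 ≈ -0.55485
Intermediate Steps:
y = -14 (y = 1552 - 1566 = -14)
u(K) = K + K² (u(K) = K² + K = K + K²)
(-3171 + 2129)/(u(43) + y) = (-3171 + 2129)/(43*(1 + 43) - 14) = -1042/(43*44 - 14) = -1042/(1892 - 14) = -1042/1878 = -1042*1/1878 = -521/939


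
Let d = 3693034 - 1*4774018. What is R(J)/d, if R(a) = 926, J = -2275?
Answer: -463/540492 ≈ -0.00085663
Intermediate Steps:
d = -1080984 (d = 3693034 - 4774018 = -1080984)
R(J)/d = 926/(-1080984) = 926*(-1/1080984) = -463/540492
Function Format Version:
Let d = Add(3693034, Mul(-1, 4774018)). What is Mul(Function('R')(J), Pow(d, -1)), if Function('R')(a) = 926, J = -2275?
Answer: Rational(-463, 540492) ≈ -0.00085663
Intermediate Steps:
d = -1080984 (d = Add(3693034, -4774018) = -1080984)
Mul(Function('R')(J), Pow(d, -1)) = Mul(926, Pow(-1080984, -1)) = Mul(926, Rational(-1, 1080984)) = Rational(-463, 540492)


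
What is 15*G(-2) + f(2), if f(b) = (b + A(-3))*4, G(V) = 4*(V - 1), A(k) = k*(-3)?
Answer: -136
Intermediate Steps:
A(k) = -3*k
G(V) = -4 + 4*V (G(V) = 4*(-1 + V) = -4 + 4*V)
f(b) = 36 + 4*b (f(b) = (b - 3*(-3))*4 = (b + 9)*4 = (9 + b)*4 = 36 + 4*b)
15*G(-2) + f(2) = 15*(-4 + 4*(-2)) + (36 + 4*2) = 15*(-4 - 8) + (36 + 8) = 15*(-12) + 44 = -180 + 44 = -136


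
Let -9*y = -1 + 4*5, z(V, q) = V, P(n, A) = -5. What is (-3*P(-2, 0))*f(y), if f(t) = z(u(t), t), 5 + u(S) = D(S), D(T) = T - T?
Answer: -75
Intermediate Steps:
D(T) = 0
u(S) = -5 (u(S) = -5 + 0 = -5)
y = -19/9 (y = -(-1 + 4*5)/9 = -(-1 + 20)/9 = -⅑*19 = -19/9 ≈ -2.1111)
f(t) = -5
(-3*P(-2, 0))*f(y) = -3*(-5)*(-5) = 15*(-5) = -75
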